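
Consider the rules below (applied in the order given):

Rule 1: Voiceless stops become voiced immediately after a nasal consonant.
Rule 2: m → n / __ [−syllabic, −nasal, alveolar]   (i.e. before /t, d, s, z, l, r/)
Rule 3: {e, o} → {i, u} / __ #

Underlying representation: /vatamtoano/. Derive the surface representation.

Rule 1 (post-nasal voicing): /t/ is a voiceless stop immediately after the nasal /m/, so it voices to [d]. /vatamtoano/ → vatamdoano.
Rule 2 (nasal place assimilation): /m/ precedes the alveolar consonant /d/, so it assimilates in place to [n]. /vatamdoano/ → vatandoano.
Rule 3 (final vowel raising): /o/ is a mid vowel in word-final position, so it raises to [u]. /vatandoano/ → vatandoanu.

vatandoanu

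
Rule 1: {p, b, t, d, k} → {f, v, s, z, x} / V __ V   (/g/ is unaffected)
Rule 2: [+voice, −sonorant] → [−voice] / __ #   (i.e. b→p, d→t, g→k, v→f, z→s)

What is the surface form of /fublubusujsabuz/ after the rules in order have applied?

Rule 1 (intervocalic spirantization): /b/ is a stop between vowels /u/ and /u/, so it spirantizes to the fricative [v]. /b/ is a stop between vowels /a/ and /u/, so it spirantizes to the fricative [v]. /fublubusujsabuz/ → fubluvusujsavuz.
Rule 2 (final devoicing): /z/ is a voiced obstruent in word-final position, so it devoices to [s]. /fubluvusujsavuz/ → fubluvusujsavus.

fubluvusujsavus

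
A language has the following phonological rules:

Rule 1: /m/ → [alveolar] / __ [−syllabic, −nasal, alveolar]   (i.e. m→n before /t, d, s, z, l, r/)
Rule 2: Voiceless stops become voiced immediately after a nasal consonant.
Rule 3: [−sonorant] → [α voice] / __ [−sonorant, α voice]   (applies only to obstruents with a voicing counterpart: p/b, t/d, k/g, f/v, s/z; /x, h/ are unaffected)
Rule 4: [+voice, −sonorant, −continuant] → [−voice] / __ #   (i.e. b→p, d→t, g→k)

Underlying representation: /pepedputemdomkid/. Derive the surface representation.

pepetputendomgit

Rule 1 (nasal place assimilation): /m/ precedes the alveolar consonant /d/, so it assimilates in place to [n]. /pepedputemdomkid/ → pepedputendomkid.
Rule 2 (post-nasal voicing): /k/ is a voiceless stop immediately after the nasal /m/, so it voices to [g]. /pepedputendomkid/ → pepedputendomgid.
Rule 3 (regressive voicing assimilation): /d/ precedes the voiceless obstruent /p/, so it devoices to [t] by assimilation. /pepedputendomgid/ → pepetputendomgid.
Rule 4 (final devoicing): /d/ is a voiced stop in word-final position, so it devoices to [t]. /pepetputendomgid/ → pepetputendomgit.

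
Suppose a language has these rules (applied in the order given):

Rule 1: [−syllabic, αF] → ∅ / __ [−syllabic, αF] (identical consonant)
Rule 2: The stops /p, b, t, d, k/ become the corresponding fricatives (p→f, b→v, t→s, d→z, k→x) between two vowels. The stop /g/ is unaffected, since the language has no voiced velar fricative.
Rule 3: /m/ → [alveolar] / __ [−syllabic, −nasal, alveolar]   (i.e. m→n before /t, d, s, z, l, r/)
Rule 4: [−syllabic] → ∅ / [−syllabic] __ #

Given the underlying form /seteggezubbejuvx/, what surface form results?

Rule 1 (degemination): /gg/ is a geminate; the first /g/ deletes. /bb/ is a geminate; the first /b/ deletes. /seteggezubbejuvx/ → setegezubejuvx.
Rule 2 (intervocalic spirantization): /t/ is a stop between vowels /e/ and /e/, so it spirantizes to the fricative [s]. /b/ is a stop between vowels /u/ and /e/, so it spirantizes to the fricative [v]. /setegezubejuvx/ → sesegezuvejuvx.
Rule 3 (nasal place assimilation): no segment meets the environment; /sesegezuvejuvx/ is unchanged.
Rule 4 (final cluster simplification): /x/ is the second consonant of a word-final cluster /vx/, so it deletes. /sesegezuvejuvx/ → sesegezuvejuv.

sesegezuvejuv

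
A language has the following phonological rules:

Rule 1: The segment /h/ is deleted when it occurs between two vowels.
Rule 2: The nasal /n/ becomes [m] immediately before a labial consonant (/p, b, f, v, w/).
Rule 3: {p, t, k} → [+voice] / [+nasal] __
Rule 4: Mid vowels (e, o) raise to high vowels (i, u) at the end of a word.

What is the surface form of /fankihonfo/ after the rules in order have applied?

Rule 1 (intervocalic h-deletion): /h/ occurs between vowels /i/ and /o/, so it deletes. /fankihonfo/ → fankionfo.
Rule 2 (nasal place assimilation): /n/ precedes the labial consonant /f/, so it assimilates in place to [m]. /fankionfo/ → fankiomfo.
Rule 3 (post-nasal voicing): /k/ is a voiceless stop immediately after the nasal /n/, so it voices to [g]. /fankiomfo/ → fangiomfo.
Rule 4 (final vowel raising): /o/ is a mid vowel in word-final position, so it raises to [u]. /fangiomfo/ → fangiomfu.

fangiomfu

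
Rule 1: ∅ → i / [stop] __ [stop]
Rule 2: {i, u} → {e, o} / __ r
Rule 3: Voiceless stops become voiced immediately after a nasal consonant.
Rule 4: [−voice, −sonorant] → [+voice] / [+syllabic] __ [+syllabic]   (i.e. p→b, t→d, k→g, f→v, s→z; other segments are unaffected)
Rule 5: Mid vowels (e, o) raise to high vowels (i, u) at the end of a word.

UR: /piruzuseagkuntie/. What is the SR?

Rule 1 (stop-cluster i-epenthesis): /g/ and /k/ form a stop–stop cluster, so [i] is inserted between them. /piruzuseagkuntie/ → piruzuseagikuntie.
Rule 2 (pre-rhotic lowering): /i/ is a high vowel immediately before /r/, so it lowers to [e]. /piruzuseagikuntie/ → peruzuseagikuntie.
Rule 3 (post-nasal voicing): /t/ is a voiceless stop immediately after the nasal /n/, so it voices to [d]. /peruzuseagikuntie/ → peruzuseagikundie.
Rule 4 (intervocalic voicing): /s/ is a voiceless obstruent between vowels /u/ and /e/, so it voices to [z]. /k/ is a voiceless obstruent between vowels /i/ and /u/, so it voices to [g]. /peruzuseagikundie/ → peruzuzeagigundie.
Rule 5 (final vowel raising): /e/ is a mid vowel in word-final position, so it raises to [i]. /peruzuzeagigundie/ → peruzuzeagigundii.

peruzuzeagigundii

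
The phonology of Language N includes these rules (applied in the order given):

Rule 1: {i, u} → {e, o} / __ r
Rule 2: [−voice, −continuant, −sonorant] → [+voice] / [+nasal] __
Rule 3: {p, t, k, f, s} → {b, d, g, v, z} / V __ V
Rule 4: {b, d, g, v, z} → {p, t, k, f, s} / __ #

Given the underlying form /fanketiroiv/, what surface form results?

fangederoif

Rule 1 (pre-rhotic lowering): /i/ is a high vowel immediately before /r/, so it lowers to [e]. /fanketiroiv/ → fanketeroiv.
Rule 2 (post-nasal voicing): /k/ is a voiceless stop immediately after the nasal /n/, so it voices to [g]. /fanketeroiv/ → fangeteroiv.
Rule 3 (intervocalic voicing): /t/ is a voiceless obstruent between vowels /e/ and /e/, so it voices to [d]. /fangeteroiv/ → fangederoiv.
Rule 4 (final devoicing): /v/ is a voiced obstruent in word-final position, so it devoices to [f]. /fangederoiv/ → fangederoif.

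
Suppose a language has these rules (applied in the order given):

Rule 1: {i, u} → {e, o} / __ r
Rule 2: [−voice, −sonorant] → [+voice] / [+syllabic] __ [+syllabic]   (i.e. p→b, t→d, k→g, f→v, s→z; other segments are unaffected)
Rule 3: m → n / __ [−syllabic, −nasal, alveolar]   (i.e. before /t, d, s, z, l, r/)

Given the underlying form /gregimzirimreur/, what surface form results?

Rule 1 (pre-rhotic lowering): /i/ is a high vowel immediately before /r/, so it lowers to [e]. /u/ is a high vowel immediately before /r/, so it lowers to [o]. /gregimzirimreur/ → gregimzerimreor.
Rule 2 (intervocalic voicing): no segment meets the environment; /gregimzerimreor/ is unchanged.
Rule 3 (nasal place assimilation): /m/ precedes the alveolar consonant /z/, so it assimilates in place to [n]. /m/ precedes the alveolar consonant /r/, so it assimilates in place to [n]. /gregimzerimreor/ → greginzerinreor.

greginzerinreor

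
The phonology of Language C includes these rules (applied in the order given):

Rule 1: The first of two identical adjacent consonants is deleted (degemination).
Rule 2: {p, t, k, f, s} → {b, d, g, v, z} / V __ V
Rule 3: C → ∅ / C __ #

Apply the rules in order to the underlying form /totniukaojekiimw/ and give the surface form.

totniugaojegiim

Rule 1 (degemination): no segment meets the environment; /totniukaojekiimw/ is unchanged.
Rule 2 (intervocalic voicing): /k/ is a voiceless obstruent between vowels /u/ and /a/, so it voices to [g]. /k/ is a voiceless obstruent between vowels /e/ and /i/, so it voices to [g]. /totniukaojekiimw/ → totniugaojegiimw.
Rule 3 (final cluster simplification): /w/ is the second consonant of a word-final cluster /mw/, so it deletes. /totniugaojegiimw/ → totniugaojegiim.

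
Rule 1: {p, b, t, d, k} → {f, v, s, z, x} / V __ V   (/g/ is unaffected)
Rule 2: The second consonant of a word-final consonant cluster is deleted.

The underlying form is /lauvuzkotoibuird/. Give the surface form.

Rule 1 (intervocalic spirantization): /t/ is a stop between vowels /o/ and /o/, so it spirantizes to the fricative [s]. /b/ is a stop between vowels /i/ and /u/, so it spirantizes to the fricative [v]. /lauvuzkotoibuird/ → lauvuzkosoivuird.
Rule 2 (final cluster simplification): /d/ is the second consonant of a word-final cluster /rd/, so it deletes. /lauvuzkosoivuird/ → lauvuzkosoivuir.

lauvuzkosoivuir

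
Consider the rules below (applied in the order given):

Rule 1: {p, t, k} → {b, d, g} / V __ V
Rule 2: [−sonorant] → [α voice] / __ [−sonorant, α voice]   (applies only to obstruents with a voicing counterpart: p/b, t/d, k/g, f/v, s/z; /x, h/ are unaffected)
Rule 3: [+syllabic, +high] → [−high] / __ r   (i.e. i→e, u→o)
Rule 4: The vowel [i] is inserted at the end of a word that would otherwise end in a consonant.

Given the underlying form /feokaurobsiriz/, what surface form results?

feogaoropserizi

Rule 1 (intervocalic voicing): /k/ is a voiceless stop between vowels /o/ and /a/, so it voices to [g]. /feokaurobsiriz/ → feogaurobsiriz.
Rule 2 (regressive voicing assimilation): /b/ precedes the voiceless obstruent /s/, so it devoices to [p] by assimilation. /feogaurobsiriz/ → feogauropsiriz.
Rule 3 (pre-rhotic lowering): /u/ is a high vowel immediately before /r/, so it lowers to [o]. /i/ is a high vowel immediately before /r/, so it lowers to [e]. /feogauropsiriz/ → feogaoropseriz.
Rule 4 (final i-epenthesis): the form ends in the consonant /z/, so [i] is inserted word-finally. /feogaoropseriz/ → feogaoropserizi.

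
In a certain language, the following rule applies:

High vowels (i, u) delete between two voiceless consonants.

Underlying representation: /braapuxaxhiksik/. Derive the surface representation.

braapxaxhksk

/u/ is a high vowel flanked by voiceless consonants /p/ and /x/, so it deletes.
/i/ is a high vowel flanked by voiceless consonants /h/ and /k/, so it deletes.
/i/ is a high vowel flanked by voiceless consonants /s/ and /k/, so it deletes.
Surface form: [braapxaxhksk].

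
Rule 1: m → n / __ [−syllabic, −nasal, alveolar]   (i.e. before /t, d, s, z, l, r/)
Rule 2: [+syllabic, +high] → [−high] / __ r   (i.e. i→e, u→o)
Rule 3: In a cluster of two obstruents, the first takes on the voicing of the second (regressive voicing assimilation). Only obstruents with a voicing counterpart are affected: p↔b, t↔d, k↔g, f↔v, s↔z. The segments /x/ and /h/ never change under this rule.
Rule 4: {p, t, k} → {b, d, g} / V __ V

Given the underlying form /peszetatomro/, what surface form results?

Rule 1 (nasal place assimilation): /m/ precedes the alveolar consonant /r/, so it assimilates in place to [n]. /peszetatomro/ → peszetatonro.
Rule 2 (pre-rhotic lowering): no segment meets the environment; /peszetatonro/ is unchanged.
Rule 3 (regressive voicing assimilation): /s/ precedes the voiced obstruent /z/, so it voices to [z] by assimilation. /peszetatonro/ → pezzetatonro.
Rule 4 (intervocalic voicing): /t/ is a voiceless stop between vowels /e/ and /a/, so it voices to [d]. /t/ is a voiceless stop between vowels /a/ and /o/, so it voices to [d]. /pezzetatonro/ → pezzedadonro.

pezzedadonro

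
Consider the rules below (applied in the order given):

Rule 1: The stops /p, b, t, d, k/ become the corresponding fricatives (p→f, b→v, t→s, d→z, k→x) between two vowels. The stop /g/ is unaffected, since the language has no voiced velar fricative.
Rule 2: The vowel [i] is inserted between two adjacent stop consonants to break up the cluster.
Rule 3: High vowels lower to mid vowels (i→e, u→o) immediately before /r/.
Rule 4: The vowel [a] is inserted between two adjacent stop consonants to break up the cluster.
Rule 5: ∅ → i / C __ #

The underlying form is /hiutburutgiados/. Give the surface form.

hiutiborutigiazosi

Rule 1 (intervocalic spirantization): /d/ is a stop between vowels /a/ and /o/, so it spirantizes to the fricative [z]. /hiutburutgiados/ → hiutburutgiazos.
Rule 2 (stop-cluster i-epenthesis): /t/ and /b/ form a stop–stop cluster, so [i] is inserted between them. /t/ and /g/ form a stop–stop cluster, so [i] is inserted between them. /hiutburutgiazos/ → hiutiburutigiazos.
Rule 3 (pre-rhotic lowering): /u/ is a high vowel immediately before /r/, so it lowers to [o]. /hiutiburutigiazos/ → hiutiborutigiazos.
Rule 4 (stop-cluster a-epenthesis): no segment meets the environment; /hiutiborutigiazos/ is unchanged.
Rule 5 (final i-epenthesis): the form ends in the consonant /s/, so [i] is inserted word-finally. /hiutiborutigiazos/ → hiutiborutigiazosi.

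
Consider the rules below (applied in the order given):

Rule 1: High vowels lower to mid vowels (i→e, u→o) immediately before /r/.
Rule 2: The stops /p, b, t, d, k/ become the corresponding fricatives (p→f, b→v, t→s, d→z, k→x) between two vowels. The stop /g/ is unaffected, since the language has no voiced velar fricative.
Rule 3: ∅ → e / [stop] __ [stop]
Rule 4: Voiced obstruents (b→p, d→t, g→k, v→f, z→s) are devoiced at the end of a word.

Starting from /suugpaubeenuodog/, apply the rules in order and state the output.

Rule 1 (pre-rhotic lowering): no segment meets the environment; /suugpaubeenuodog/ is unchanged.
Rule 2 (intervocalic spirantization): /b/ is a stop between vowels /u/ and /e/, so it spirantizes to the fricative [v]. /d/ is a stop between vowels /o/ and /o/, so it spirantizes to the fricative [z]. /suugpaubeenuodog/ → suugpauveenuozog.
Rule 3 (stop-cluster e-epenthesis): /g/ and /p/ form a stop–stop cluster, so [e] is inserted between them. /suugpauveenuozog/ → suugepauveenuozog.
Rule 4 (final devoicing): /g/ is a voiced obstruent in word-final position, so it devoices to [k]. /suugepauveenuozog/ → suugepauveenuozok.

suugepauveenuozok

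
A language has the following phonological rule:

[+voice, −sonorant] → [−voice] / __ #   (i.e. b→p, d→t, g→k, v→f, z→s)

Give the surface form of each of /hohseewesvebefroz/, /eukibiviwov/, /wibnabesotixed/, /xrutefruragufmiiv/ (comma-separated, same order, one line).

/hohseewesvebefroz/: /z/ is a voiced obstruent in word-final position, so it devoices to [s]. → [hohseewesvebefros].
/eukibiviwov/: /v/ is a voiced obstruent in word-final position, so it devoices to [f]. → [eukibiviwof].
/wibnabesotixed/: /d/ is a voiced obstruent in word-final position, so it devoices to [t]. → [wibnabesotixet].
/xrutefruragufmiiv/: /v/ is a voiced obstruent in word-final position, so it devoices to [f]. → [xrutefruragufmiif].

hohseewesvebefros, eukibiviwof, wibnabesotixet, xrutefruragufmiif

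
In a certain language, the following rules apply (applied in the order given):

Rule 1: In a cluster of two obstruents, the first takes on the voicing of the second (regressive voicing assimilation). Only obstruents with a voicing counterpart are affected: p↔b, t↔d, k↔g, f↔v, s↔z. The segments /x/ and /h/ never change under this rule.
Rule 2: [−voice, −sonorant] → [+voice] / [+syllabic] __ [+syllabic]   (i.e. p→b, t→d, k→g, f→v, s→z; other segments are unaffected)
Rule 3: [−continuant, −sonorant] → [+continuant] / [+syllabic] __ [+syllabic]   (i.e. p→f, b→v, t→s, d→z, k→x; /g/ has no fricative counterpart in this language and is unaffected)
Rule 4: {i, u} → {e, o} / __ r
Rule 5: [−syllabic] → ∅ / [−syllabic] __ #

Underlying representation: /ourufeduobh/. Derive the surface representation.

ooruvezuop

Rule 1 (regressive voicing assimilation): /b/ precedes the voiceless obstruent /h/, so it devoices to [p] by assimilation. /ourufeduobh/ → ourufeduoph.
Rule 2 (intervocalic voicing): /f/ is a voiceless obstruent between vowels /u/ and /e/, so it voices to [v]. /ourufeduoph/ → ouruveduoph.
Rule 3 (intervocalic spirantization): /d/ is a stop between vowels /e/ and /u/, so it spirantizes to the fricative [z]. /ouruveduoph/ → ouruvezuoph.
Rule 4 (pre-rhotic lowering): /u/ is a high vowel immediately before /r/, so it lowers to [o]. /ouruvezuoph/ → ooruvezuoph.
Rule 5 (final cluster simplification): /h/ is the second consonant of a word-final cluster /ph/, so it deletes. /ooruvezuoph/ → ooruvezuop.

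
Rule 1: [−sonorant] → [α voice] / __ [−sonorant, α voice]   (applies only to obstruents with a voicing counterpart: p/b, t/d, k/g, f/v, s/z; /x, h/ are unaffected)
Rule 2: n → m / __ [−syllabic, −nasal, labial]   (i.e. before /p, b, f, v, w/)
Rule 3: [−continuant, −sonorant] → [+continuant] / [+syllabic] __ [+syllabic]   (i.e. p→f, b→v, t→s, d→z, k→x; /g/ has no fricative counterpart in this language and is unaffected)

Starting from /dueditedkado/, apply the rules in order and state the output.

duezisetkazo

Rule 1 (regressive voicing assimilation): /d/ precedes the voiceless obstruent /k/, so it devoices to [t] by assimilation. /dueditedkado/ → dueditetkado.
Rule 2 (nasal place assimilation): no segment meets the environment; /dueditetkado/ is unchanged.
Rule 3 (intervocalic spirantization): /d/ is a stop between vowels /e/ and /i/, so it spirantizes to the fricative [z]. /t/ is a stop between vowels /i/ and /e/, so it spirantizes to the fricative [s]. /d/ is a stop between vowels /a/ and /o/, so it spirantizes to the fricative [z]. /dueditetkado/ → duezisetkazo.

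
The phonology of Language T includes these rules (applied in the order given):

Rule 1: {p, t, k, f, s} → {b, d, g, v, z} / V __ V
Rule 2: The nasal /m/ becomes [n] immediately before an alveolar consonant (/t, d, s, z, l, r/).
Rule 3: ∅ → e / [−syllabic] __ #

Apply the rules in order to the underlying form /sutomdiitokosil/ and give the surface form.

Rule 1 (intervocalic voicing): /t/ is a voiceless obstruent between vowels /u/ and /o/, so it voices to [d]. /t/ is a voiceless obstruent between vowels /i/ and /o/, so it voices to [d]. /k/ is a voiceless obstruent between vowels /o/ and /o/, so it voices to [g]. /s/ is a voiceless obstruent between vowels /o/ and /i/, so it voices to [z]. /sutomdiitokosil/ → sudomdiidogozil.
Rule 2 (nasal place assimilation): /m/ precedes the alveolar consonant /d/, so it assimilates in place to [n]. /sudomdiidogozil/ → sudondiidogozil.
Rule 3 (final e-epenthesis): the form ends in the consonant /l/, so [e] is inserted word-finally. /sudondiidogozil/ → sudondiidogozile.

sudondiidogozile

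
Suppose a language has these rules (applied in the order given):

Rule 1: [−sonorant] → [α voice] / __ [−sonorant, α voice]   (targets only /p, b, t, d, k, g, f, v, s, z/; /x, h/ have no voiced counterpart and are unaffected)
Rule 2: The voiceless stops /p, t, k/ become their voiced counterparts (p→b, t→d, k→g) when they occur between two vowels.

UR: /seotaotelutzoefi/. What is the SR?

Rule 1 (regressive voicing assimilation): /t/ precedes the voiced obstruent /z/, so it voices to [d] by assimilation. /seotaotelutzoefi/ → seotaoteludzoefi.
Rule 2 (intervocalic voicing): /t/ is a voiceless stop between vowels /o/ and /a/, so it voices to [d]. /t/ is a voiceless stop between vowels /o/ and /e/, so it voices to [d]. /seotaoteludzoefi/ → seodaodeludzoefi.

seodaodeludzoefi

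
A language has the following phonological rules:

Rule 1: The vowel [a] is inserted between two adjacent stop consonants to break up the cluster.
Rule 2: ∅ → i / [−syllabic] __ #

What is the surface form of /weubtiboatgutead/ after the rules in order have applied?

Rule 1 (stop-cluster a-epenthesis): /b/ and /t/ form a stop–stop cluster, so [a] is inserted between them. /t/ and /g/ form a stop–stop cluster, so [a] is inserted between them. /weubtiboatgutead/ → weubatiboatagutead.
Rule 2 (final i-epenthesis): the form ends in the consonant /d/, so [i] is inserted word-finally. /weubatiboatagutead/ → weubatiboataguteadi.

weubatiboataguteadi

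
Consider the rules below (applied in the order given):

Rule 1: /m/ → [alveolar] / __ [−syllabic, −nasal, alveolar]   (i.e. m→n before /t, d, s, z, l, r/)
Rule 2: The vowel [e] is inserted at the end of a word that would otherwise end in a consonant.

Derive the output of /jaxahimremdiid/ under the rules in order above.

jaxahinrendiide

Rule 1 (nasal place assimilation): /m/ precedes the alveolar consonant /r/, so it assimilates in place to [n]. /m/ precedes the alveolar consonant /d/, so it assimilates in place to [n]. /jaxahimremdiid/ → jaxahinrendiid.
Rule 2 (final e-epenthesis): the form ends in the consonant /d/, so [e] is inserted word-finally. /jaxahinrendiid/ → jaxahinrendiide.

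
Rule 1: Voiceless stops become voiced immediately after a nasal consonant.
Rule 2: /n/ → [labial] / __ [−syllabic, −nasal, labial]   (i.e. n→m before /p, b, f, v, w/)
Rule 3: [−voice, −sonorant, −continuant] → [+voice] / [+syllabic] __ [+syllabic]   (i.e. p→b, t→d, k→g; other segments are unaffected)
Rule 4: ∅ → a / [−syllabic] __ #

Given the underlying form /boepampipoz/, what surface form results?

Rule 1 (post-nasal voicing): /p/ is a voiceless stop immediately after the nasal /m/, so it voices to [b]. /boepampipoz/ → boepambipoz.
Rule 2 (nasal place assimilation): no segment meets the environment; /boepambipoz/ is unchanged.
Rule 3 (intervocalic voicing): /p/ is a voiceless stop between vowels /e/ and /a/, so it voices to [b]. /p/ is a voiceless stop between vowels /i/ and /o/, so it voices to [b]. /boepambipoz/ → boebambiboz.
Rule 4 (final a-epenthesis): the form ends in the consonant /z/, so [a] is inserted word-finally. /boebambiboz/ → boebambiboza.

boebambiboza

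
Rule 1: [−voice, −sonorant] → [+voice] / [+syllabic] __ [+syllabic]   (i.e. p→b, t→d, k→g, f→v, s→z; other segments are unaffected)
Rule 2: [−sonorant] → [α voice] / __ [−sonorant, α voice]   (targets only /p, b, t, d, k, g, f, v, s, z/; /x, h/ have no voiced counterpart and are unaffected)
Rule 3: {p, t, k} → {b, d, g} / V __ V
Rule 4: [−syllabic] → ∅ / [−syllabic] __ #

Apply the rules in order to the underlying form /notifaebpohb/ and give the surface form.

nodivaeppoh

Rule 1 (intervocalic voicing): /t/ is a voiceless obstruent between vowels /o/ and /i/, so it voices to [d]. /f/ is a voiceless obstruent between vowels /i/ and /a/, so it voices to [v]. /notifaebpohb/ → nodivaebpohb.
Rule 2 (regressive voicing assimilation): /b/ precedes the voiceless obstruent /p/, so it devoices to [p] by assimilation. /nodivaebpohb/ → nodivaeppohb.
Rule 3 (intervocalic voicing): no segment meets the environment; /nodivaeppohb/ is unchanged.
Rule 4 (final cluster simplification): /b/ is the second consonant of a word-final cluster /hb/, so it deletes. /nodivaeppohb/ → nodivaeppoh.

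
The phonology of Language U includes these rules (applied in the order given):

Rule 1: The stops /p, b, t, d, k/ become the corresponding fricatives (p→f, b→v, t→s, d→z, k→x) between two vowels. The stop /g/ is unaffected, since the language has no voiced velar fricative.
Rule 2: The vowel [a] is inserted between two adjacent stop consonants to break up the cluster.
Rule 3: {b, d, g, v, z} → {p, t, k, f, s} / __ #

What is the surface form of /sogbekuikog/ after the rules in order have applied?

sogabexuixok

Rule 1 (intervocalic spirantization): /k/ is a stop between vowels /e/ and /u/, so it spirantizes to the fricative [x]. /k/ is a stop between vowels /i/ and /o/, so it spirantizes to the fricative [x]. /sogbekuikog/ → sogbexuixog.
Rule 2 (stop-cluster a-epenthesis): /g/ and /b/ form a stop–stop cluster, so [a] is inserted between them. /sogbexuixog/ → sogabexuixog.
Rule 3 (final devoicing): /g/ is a voiced obstruent in word-final position, so it devoices to [k]. /sogabexuixog/ → sogabexuixok.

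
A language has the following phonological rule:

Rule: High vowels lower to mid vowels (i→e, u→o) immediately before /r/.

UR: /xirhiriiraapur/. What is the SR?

/i/ is a high vowel immediately before /r/, so it lowers to [e].
/i/ is a high vowel immediately before /r/, so it lowers to [e].
/i/ is a high vowel immediately before /r/, so it lowers to [e].
/u/ is a high vowel immediately before /r/, so it lowers to [o].
Surface form: [xerherieraapor].

xerherieraapor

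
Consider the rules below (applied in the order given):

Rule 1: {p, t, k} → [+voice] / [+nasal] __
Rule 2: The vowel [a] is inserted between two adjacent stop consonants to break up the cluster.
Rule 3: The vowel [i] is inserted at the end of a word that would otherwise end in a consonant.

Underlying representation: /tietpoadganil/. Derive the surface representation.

Rule 1 (post-nasal voicing): no segment meets the environment; /tietpoadganil/ is unchanged.
Rule 2 (stop-cluster a-epenthesis): /t/ and /p/ form a stop–stop cluster, so [a] is inserted between them. /d/ and /g/ form a stop–stop cluster, so [a] is inserted between them. /tietpoadganil/ → tietapoadaganil.
Rule 3 (final i-epenthesis): the form ends in the consonant /l/, so [i] is inserted word-finally. /tietapoadaganil/ → tietapoadaganili.

tietapoadaganili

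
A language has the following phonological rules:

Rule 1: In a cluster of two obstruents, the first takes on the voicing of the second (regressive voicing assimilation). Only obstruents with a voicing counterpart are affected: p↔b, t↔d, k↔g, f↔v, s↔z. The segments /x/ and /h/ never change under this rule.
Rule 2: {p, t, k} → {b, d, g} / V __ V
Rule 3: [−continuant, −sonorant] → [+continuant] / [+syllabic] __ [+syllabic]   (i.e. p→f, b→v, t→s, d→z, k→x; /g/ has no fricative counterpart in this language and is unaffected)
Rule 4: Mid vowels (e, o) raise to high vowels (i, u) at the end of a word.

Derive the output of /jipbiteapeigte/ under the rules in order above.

Rule 1 (regressive voicing assimilation): /p/ precedes the voiced obstruent /b/, so it voices to [b] by assimilation. /g/ precedes the voiceless obstruent /t/, so it devoices to [k] by assimilation. /jipbiteapeigte/ → jibbiteapeikte.
Rule 2 (intervocalic voicing): /t/ is a voiceless stop between vowels /i/ and /e/, so it voices to [d]. /p/ is a voiceless stop between vowels /a/ and /e/, so it voices to [b]. /jibbiteapeikte/ → jibbideabeikte.
Rule 3 (intervocalic spirantization): /d/ is a stop between vowels /i/ and /e/, so it spirantizes to the fricative [z]. /b/ is a stop between vowels /a/ and /e/, so it spirantizes to the fricative [v]. /jibbideabeikte/ → jibbizeaveikte.
Rule 4 (final vowel raising): /e/ is a mid vowel in word-final position, so it raises to [i]. /jibbizeaveikte/ → jibbizeaveikti.

jibbizeaveikti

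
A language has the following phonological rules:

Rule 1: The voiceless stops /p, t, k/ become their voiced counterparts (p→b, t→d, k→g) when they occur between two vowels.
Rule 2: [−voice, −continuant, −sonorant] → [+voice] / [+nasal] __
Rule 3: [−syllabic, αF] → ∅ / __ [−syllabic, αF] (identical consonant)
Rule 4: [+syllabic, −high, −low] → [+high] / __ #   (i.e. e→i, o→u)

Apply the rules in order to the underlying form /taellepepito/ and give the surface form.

Rule 1 (intervocalic voicing): /p/ is a voiceless stop between vowels /e/ and /e/, so it voices to [b]. /p/ is a voiceless stop between vowels /e/ and /i/, so it voices to [b]. /t/ is a voiceless stop between vowels /i/ and /o/, so it voices to [d]. /taellepepito/ → taellebebido.
Rule 2 (post-nasal voicing): no segment meets the environment; /taellebebido/ is unchanged.
Rule 3 (degemination): /ll/ is a geminate; the first /l/ deletes. /taellebebido/ → taelebebido.
Rule 4 (final vowel raising): /o/ is a mid vowel in word-final position, so it raises to [u]. /taelebebido/ → taelebebidu.

taelebebidu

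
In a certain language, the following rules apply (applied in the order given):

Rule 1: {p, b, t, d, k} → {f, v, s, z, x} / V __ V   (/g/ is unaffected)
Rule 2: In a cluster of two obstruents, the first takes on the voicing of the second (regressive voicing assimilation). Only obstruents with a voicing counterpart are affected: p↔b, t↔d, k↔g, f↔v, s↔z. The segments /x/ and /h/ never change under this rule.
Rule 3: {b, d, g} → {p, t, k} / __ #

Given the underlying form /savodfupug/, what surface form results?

savotfufuk

Rule 1 (intervocalic spirantization): /p/ is a stop between vowels /u/ and /u/, so it spirantizes to the fricative [f]. /savodfupug/ → savodfufug.
Rule 2 (regressive voicing assimilation): /d/ precedes the voiceless obstruent /f/, so it devoices to [t] by assimilation. /savodfufug/ → savotfufug.
Rule 3 (final devoicing): /g/ is a voiced stop in word-final position, so it devoices to [k]. /savotfufug/ → savotfufuk.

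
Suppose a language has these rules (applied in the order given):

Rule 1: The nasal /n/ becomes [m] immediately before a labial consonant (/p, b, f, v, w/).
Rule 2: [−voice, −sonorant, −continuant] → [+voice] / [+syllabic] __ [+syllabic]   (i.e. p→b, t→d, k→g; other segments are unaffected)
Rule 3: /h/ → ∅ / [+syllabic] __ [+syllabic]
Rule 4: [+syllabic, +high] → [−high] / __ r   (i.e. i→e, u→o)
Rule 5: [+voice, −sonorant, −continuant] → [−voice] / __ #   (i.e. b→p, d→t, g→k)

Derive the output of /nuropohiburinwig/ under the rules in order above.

noroboiborimwik

Rule 1 (nasal place assimilation): /n/ precedes the labial consonant /w/, so it assimilates in place to [m]. /nuropohiburinwig/ → nuropohiburimwig.
Rule 2 (intervocalic voicing): /p/ is a voiceless stop between vowels /o/ and /o/, so it voices to [b]. /nuropohiburimwig/ → nurobohiburimwig.
Rule 3 (intervocalic h-deletion): /h/ occurs between vowels /o/ and /i/, so it deletes. /nurobohiburimwig/ → nuroboiburimwig.
Rule 4 (pre-rhotic lowering): /u/ is a high vowel immediately before /r/, so it lowers to [o]. /u/ is a high vowel immediately before /r/, so it lowers to [o]. /nuroboiburimwig/ → noroboiborimwig.
Rule 5 (final devoicing): /g/ is a voiced stop in word-final position, so it devoices to [k]. /noroboiborimwig/ → noroboiborimwik.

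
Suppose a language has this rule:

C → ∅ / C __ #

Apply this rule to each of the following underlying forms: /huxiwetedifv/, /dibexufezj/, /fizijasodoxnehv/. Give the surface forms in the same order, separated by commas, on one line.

/huxiwetedifv/: /v/ is the second consonant of a word-final cluster /fv/, so it deletes. → [huxiwetedif].
/dibexufezj/: /j/ is the second consonant of a word-final cluster /zj/, so it deletes. → [dibexufez].
/fizijasodoxnehv/: /v/ is the second consonant of a word-final cluster /hv/, so it deletes. → [fizijasodoxneh].

huxiwetedif, dibexufez, fizijasodoxneh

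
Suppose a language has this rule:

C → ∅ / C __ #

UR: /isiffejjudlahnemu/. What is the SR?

No segment of /isiffejjudlahnemu/ meets the structural description of the rule, so the form surfaces unchanged.

isiffejjudlahnemu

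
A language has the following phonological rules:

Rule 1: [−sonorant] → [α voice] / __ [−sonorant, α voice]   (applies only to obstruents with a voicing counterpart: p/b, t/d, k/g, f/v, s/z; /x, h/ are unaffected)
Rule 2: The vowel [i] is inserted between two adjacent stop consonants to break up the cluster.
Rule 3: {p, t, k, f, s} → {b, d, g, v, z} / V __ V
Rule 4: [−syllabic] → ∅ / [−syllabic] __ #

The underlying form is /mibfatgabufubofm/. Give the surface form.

Rule 1 (regressive voicing assimilation): /b/ precedes the voiceless obstruent /f/, so it devoices to [p] by assimilation. /t/ precedes the voiced obstruent /g/, so it voices to [d] by assimilation. /mibfatgabufubofm/ → mipfadgabufubofm.
Rule 2 (stop-cluster i-epenthesis): /d/ and /g/ form a stop–stop cluster, so [i] is inserted between them. /mipfadgabufubofm/ → mipfadigabufubofm.
Rule 3 (intervocalic voicing): /f/ is a voiceless obstruent between vowels /u/ and /u/, so it voices to [v]. /mipfadigabufubofm/ → mipfadigabuvubofm.
Rule 4 (final cluster simplification): /m/ is the second consonant of a word-final cluster /fm/, so it deletes. /mipfadigabuvubofm/ → mipfadigabuvubof.

mipfadigabuvubof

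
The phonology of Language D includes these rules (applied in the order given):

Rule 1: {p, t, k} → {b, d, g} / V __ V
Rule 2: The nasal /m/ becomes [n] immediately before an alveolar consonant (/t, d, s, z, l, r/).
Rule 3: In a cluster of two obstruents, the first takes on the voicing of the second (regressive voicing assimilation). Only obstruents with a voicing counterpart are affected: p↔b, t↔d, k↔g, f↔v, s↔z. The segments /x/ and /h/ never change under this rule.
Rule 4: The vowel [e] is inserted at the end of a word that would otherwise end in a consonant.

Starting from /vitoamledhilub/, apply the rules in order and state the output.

vidoanlethilube

Rule 1 (intervocalic voicing): /t/ is a voiceless stop between vowels /i/ and /o/, so it voices to [d]. /vitoamledhilub/ → vidoamledhilub.
Rule 2 (nasal place assimilation): /m/ precedes the alveolar consonant /l/, so it assimilates in place to [n]. /vidoamledhilub/ → vidoanledhilub.
Rule 3 (regressive voicing assimilation): /d/ precedes the voiceless obstruent /h/, so it devoices to [t] by assimilation. /vidoanledhilub/ → vidoanlethilub.
Rule 4 (final e-epenthesis): the form ends in the consonant /b/, so [e] is inserted word-finally. /vidoanlethilub/ → vidoanlethilube.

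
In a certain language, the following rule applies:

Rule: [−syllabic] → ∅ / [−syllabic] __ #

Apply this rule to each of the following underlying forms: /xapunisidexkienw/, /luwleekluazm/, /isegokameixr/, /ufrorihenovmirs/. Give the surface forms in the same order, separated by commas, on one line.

/xapunisidexkienw/: /w/ is the second consonant of a word-final cluster /nw/, so it deletes. → [xapunisidexkien].
/luwleekluazm/: /m/ is the second consonant of a word-final cluster /zm/, so it deletes. → [luwleekluaz].
/isegokameixr/: /r/ is the second consonant of a word-final cluster /xr/, so it deletes. → [isegokameix].
/ufrorihenovmirs/: /s/ is the second consonant of a word-final cluster /rs/, so it deletes. → [ufrorihenovmir].

xapunisidexkien, luwleekluaz, isegokameix, ufrorihenovmir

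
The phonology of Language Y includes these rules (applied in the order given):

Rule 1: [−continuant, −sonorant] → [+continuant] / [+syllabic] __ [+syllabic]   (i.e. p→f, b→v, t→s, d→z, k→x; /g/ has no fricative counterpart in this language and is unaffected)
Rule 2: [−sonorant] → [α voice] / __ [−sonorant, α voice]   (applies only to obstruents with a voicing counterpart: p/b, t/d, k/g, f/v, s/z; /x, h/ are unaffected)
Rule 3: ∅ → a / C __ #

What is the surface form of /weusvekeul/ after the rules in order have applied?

Rule 1 (intervocalic spirantization): /k/ is a stop between vowels /e/ and /e/, so it spirantizes to the fricative [x]. /weusvekeul/ → weusvexeul.
Rule 2 (regressive voicing assimilation): /s/ precedes the voiced obstruent /v/, so it voices to [z] by assimilation. /weusvexeul/ → weuzvexeul.
Rule 3 (final a-epenthesis): the form ends in the consonant /l/, so [a] is inserted word-finally. /weuzvexeul/ → weuzvexeula.

weuzvexeula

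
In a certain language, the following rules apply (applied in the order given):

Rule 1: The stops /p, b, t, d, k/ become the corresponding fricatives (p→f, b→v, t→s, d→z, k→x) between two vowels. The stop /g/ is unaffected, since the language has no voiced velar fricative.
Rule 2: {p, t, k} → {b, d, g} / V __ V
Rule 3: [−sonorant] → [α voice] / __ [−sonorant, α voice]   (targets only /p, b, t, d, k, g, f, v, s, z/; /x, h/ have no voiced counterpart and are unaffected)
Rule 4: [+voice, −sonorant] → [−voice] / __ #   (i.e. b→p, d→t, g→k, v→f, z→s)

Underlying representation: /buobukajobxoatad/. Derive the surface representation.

Rule 1 (intervocalic spirantization): /b/ is a stop between vowels /o/ and /u/, so it spirantizes to the fricative [v]. /k/ is a stop between vowels /u/ and /a/, so it spirantizes to the fricative [x]. /t/ is a stop between vowels /a/ and /a/, so it spirantizes to the fricative [s]. /buobukajobxoatad/ → buovuxajobxoasad.
Rule 2 (intervocalic voicing): no segment meets the environment; /buovuxajobxoasad/ is unchanged.
Rule 3 (regressive voicing assimilation): /b/ precedes the voiceless obstruent /x/, so it devoices to [p] by assimilation. /buovuxajobxoasad/ → buovuxajopxoasad.
Rule 4 (final devoicing): /d/ is a voiced obstruent in word-final position, so it devoices to [t]. /buovuxajopxoasad/ → buovuxajopxoasat.

buovuxajopxoasat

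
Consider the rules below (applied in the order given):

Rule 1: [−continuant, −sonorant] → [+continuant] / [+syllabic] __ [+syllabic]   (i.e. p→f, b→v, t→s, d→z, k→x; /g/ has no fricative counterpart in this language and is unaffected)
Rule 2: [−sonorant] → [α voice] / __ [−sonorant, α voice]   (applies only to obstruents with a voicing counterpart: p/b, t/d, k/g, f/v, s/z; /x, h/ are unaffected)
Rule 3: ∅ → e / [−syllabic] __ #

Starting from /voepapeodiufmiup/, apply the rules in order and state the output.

voefafeoziufmiupe

Rule 1 (intervocalic spirantization): /p/ is a stop between vowels /e/ and /a/, so it spirantizes to the fricative [f]. /p/ is a stop between vowels /a/ and /e/, so it spirantizes to the fricative [f]. /d/ is a stop between vowels /o/ and /i/, so it spirantizes to the fricative [z]. /voepapeodiufmiup/ → voefafeoziufmiup.
Rule 2 (regressive voicing assimilation): no segment meets the environment; /voefafeoziufmiup/ is unchanged.
Rule 3 (final e-epenthesis): the form ends in the consonant /p/, so [e] is inserted word-finally. /voefafeoziufmiup/ → voefafeoziufmiupe.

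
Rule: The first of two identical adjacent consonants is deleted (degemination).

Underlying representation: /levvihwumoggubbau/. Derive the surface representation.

/vv/ is a geminate; the first /v/ deletes.
/gg/ is a geminate; the first /g/ deletes.
/bb/ is a geminate; the first /b/ deletes.
The other instances of /l/, /v/, /h/, /w/, /m/, /g/, /b/ do not occur in the required environment and remain unchanged.
Surface form: [levihwumogubau].

levihwumogubau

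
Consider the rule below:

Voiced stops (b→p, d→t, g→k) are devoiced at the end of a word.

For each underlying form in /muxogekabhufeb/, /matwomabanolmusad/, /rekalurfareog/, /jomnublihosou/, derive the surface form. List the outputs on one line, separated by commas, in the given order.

/muxogekabhufeb/: /b/ is a voiced stop in word-final position, so it devoices to [p]. → [muxogekabhufep].
/matwomabanolmusad/: /d/ is a voiced stop in word-final position, so it devoices to [t]. → [matwomabanolmusat].
/rekalurfareog/: /g/ is a voiced stop in word-final position, so it devoices to [k]. → [rekalurfareok].
/jomnublihosou/: the rule's environment is not met; surfaces unchanged as [jomnublihosou].

muxogekabhufep, matwomabanolmusat, rekalurfareok, jomnublihosou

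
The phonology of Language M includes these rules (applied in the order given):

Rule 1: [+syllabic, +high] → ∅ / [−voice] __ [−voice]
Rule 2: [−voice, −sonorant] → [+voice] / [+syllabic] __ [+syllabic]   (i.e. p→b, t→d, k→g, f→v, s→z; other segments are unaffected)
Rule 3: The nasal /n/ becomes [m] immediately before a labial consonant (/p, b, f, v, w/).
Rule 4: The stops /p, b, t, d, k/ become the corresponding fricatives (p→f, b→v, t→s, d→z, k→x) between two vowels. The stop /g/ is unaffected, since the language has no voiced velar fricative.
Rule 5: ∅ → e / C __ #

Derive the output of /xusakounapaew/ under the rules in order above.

Rule 1 (high vowel syncope): /u/ is a high vowel flanked by voiceless consonants /x/ and /s/, so it deletes. /xusakounapaew/ → xsakounapaew.
Rule 2 (intervocalic voicing): /k/ is a voiceless obstruent between vowels /a/ and /o/, so it voices to [g]. /p/ is a voiceless obstruent between vowels /a/ and /a/, so it voices to [b]. /xsakounapaew/ → xsagounabaew.
Rule 3 (nasal place assimilation): no segment meets the environment; /xsagounabaew/ is unchanged.
Rule 4 (intervocalic spirantization): /b/ is a stop between vowels /a/ and /a/, so it spirantizes to the fricative [v]. /xsagounabaew/ → xsagounavaew.
Rule 5 (final e-epenthesis): the form ends in the consonant /w/, so [e] is inserted word-finally. /xsagounavaew/ → xsagounavaewe.

xsagounavaewe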